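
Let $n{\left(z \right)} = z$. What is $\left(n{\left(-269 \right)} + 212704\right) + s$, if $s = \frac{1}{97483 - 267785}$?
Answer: $\frac{36178105369}{170302} \approx 2.1244 \cdot 10^{5}$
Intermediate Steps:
$s = - \frac{1}{170302}$ ($s = \frac{1}{-170302} = - \frac{1}{170302} \approx -5.8719 \cdot 10^{-6}$)
$\left(n{\left(-269 \right)} + 212704\right) + s = \left(-269 + 212704\right) - \frac{1}{170302} = 212435 - \frac{1}{170302} = \frac{36178105369}{170302}$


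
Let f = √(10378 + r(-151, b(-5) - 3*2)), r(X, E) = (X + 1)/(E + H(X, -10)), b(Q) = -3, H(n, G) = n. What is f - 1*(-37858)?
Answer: 37858 + √166063/4 ≈ 37960.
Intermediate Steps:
r(X, E) = (1 + X)/(E + X) (r(X, E) = (X + 1)/(E + X) = (1 + X)/(E + X))
f = √166063/4 (f = √(10378 + (1 - 151)/((-3 - 3*2) - 151)) = √(10378 - 150/((-3 - 6) - 151)) = √(10378 - 150/(-9 - 151)) = √(10378 - 150/(-160)) = √(10378 - 1/160*(-150)) = √(10378 + 15/16) = √(166063/16) = √166063/4 ≈ 101.88)
f - 1*(-37858) = √166063/4 - 1*(-37858) = √166063/4 + 37858 = 37858 + √166063/4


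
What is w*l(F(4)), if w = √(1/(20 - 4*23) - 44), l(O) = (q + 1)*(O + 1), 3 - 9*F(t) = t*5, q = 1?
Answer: -4*I*√6338/27 ≈ -11.794*I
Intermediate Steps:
F(t) = ⅓ - 5*t/9 (F(t) = ⅓ - t*5/9 = ⅓ - 5*t/9)
l(O) = 2 + 2*O (l(O) = (1 + 1)*(O + 1) = 2*(1 + O) = 2 + 2*O)
w = I*√6338/12 (w = √(1/(20 - 92) - 44) = √(1/(-72) - 44) = √(-1/72 - 44) = √(-3169/72) = I*√6338/12 ≈ 6.6343*I)
w*l(F(4)) = (I*√6338/12)*(2 + 2*(⅓ - 5/9*4)) = (I*√6338/12)*(2 + 2*(⅓ - 20/9)) = (I*√6338/12)*(2 + 2*(-17/9)) = (I*√6338/12)*(2 - 34/9) = (I*√6338/12)*(-16/9) = -4*I*√6338/27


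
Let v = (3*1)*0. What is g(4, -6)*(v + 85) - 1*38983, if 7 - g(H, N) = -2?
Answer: -38218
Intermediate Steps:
v = 0 (v = 3*0 = 0)
g(H, N) = 9 (g(H, N) = 7 - 1*(-2) = 7 + 2 = 9)
g(4, -6)*(v + 85) - 1*38983 = 9*(0 + 85) - 1*38983 = 9*85 - 38983 = 765 - 38983 = -38218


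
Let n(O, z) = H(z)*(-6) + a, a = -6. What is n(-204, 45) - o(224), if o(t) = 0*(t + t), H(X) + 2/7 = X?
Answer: -1920/7 ≈ -274.29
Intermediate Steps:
H(X) = -2/7 + X
n(O, z) = -30/7 - 6*z (n(O, z) = (-2/7 + z)*(-6) - 6 = (12/7 - 6*z) - 6 = -30/7 - 6*z)
o(t) = 0 (o(t) = 0*(2*t) = 0)
n(-204, 45) - o(224) = (-30/7 - 6*45) - 1*0 = (-30/7 - 270) + 0 = -1920/7 + 0 = -1920/7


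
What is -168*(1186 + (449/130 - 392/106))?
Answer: -686267988/3445 ≈ -1.9921e+5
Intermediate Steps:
-168*(1186 + (449/130 - 392/106)) = -168*(1186 + (449*(1/130) - 392*1/106)) = -168*(1186 + (449/130 - 196/53)) = -168*(1186 - 1683/6890) = -168*8169857/6890 = -686267988/3445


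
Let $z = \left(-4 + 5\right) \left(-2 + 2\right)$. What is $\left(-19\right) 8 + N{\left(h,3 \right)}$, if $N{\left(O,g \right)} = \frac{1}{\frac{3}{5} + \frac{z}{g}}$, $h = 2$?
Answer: $- \frac{451}{3} \approx -150.33$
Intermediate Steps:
$z = 0$ ($z = 1 \cdot 0 = 0$)
$N{\left(O,g \right)} = \frac{5}{3}$ ($N{\left(O,g \right)} = \frac{1}{\frac{3}{5} + \frac{0}{g}} = \frac{1}{3 \cdot \frac{1}{5} + 0} = \frac{1}{\frac{3}{5} + 0} = \frac{1}{\frac{3}{5}} = \frac{5}{3}$)
$\left(-19\right) 8 + N{\left(h,3 \right)} = \left(-19\right) 8 + \frac{5}{3} = -152 + \frac{5}{3} = - \frac{451}{3}$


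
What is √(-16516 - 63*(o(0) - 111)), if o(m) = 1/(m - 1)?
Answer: 2*I*√2365 ≈ 97.263*I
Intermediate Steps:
o(m) = 1/(-1 + m)
√(-16516 - 63*(o(0) - 111)) = √(-16516 - 63*(1/(-1 + 0) - 111)) = √(-16516 - 63*(1/(-1) - 111)) = √(-16516 - 63*(-1 - 111)) = √(-16516 - 63*(-112)) = √(-16516 + 7056) = √(-9460) = 2*I*√2365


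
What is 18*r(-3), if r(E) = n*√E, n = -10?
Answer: -180*I*√3 ≈ -311.77*I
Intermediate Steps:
r(E) = -10*√E
18*r(-3) = 18*(-10*I*√3) = -180*I*√3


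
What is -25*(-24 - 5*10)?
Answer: 1850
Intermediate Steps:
-25*(-24 - 5*10) = -25*(-24 - 50) = -25*(-74) = 1850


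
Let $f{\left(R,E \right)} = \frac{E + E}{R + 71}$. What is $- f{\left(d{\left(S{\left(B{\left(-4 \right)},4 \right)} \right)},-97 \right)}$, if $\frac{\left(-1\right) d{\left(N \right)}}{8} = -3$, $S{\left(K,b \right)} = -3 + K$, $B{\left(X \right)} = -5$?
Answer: $\frac{194}{95} \approx 2.0421$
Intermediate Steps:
$d{\left(N \right)} = 24$ ($d{\left(N \right)} = \left(-8\right) \left(-3\right) = 24$)
$f{\left(R,E \right)} = \frac{2 E}{71 + R}$
$- f{\left(d{\left(S{\left(B{\left(-4 \right)},4 \right)} \right)},-97 \right)} = - \frac{2 \left(-97\right)}{71 + 24} = - \frac{2 \left(-97\right)}{95} = \left(-1\right) \left(- \frac{194}{95}\right) = \frac{194}{95}$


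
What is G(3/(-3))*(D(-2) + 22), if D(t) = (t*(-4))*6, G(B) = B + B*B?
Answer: 0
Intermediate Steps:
G(B) = B + B²
D(t) = -24*t (D(t) = -4*t*6 = -24*t)
G(3/(-3))*(D(-2) + 22) = ((3/(-3))*(1 + 3/(-3)))*(-24*(-2) + 22) = ((3*(-⅓))*(1 + 3*(-⅓)))*(48 + 22) = -(1 - 1)*70 = -1*0*70 = 0*70 = 0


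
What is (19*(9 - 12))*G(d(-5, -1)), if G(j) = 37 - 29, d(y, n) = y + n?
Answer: -456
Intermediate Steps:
d(y, n) = n + y
G(j) = 8
(19*(9 - 12))*G(d(-5, -1)) = (19*(9 - 12))*8 = (19*(-3))*8 = -57*8 = -456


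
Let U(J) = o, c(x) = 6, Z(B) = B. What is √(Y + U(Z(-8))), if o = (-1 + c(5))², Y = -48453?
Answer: 2*I*√12107 ≈ 220.06*I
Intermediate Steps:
o = 25 (o = (-1 + 6)² = 5² = 25)
U(J) = 25
√(Y + U(Z(-8))) = √(-48453 + 25) = √(-48428) = 2*I*√12107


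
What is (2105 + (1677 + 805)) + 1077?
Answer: 5664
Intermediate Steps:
(2105 + (1677 + 805)) + 1077 = (2105 + 2482) + 1077 = 4587 + 1077 = 5664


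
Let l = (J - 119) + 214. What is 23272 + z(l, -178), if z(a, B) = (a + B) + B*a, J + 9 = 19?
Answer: 4509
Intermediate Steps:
J = 10 (J = -9 + 19 = 10)
l = 105 (l = (10 - 119) + 214 = -109 + 214 = 105)
z(a, B) = B + a + B*a (z(a, B) = (B + a) + B*a = B + a + B*a)
23272 + z(l, -178) = 23272 + (-178 + 105 - 178*105) = 23272 + (-178 + 105 - 18690) = 23272 - 18763 = 4509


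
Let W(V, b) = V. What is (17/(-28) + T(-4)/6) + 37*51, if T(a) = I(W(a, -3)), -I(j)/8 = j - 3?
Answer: 159241/84 ≈ 1895.7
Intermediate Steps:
I(j) = 24 - 8*j (I(j) = -8*(j - 3) = -8*(-3 + j) = 24 - 8*j)
T(a) = 24 - 8*a
(17/(-28) + T(-4)/6) + 37*51 = (17/(-28) + (24 - 8*(-4))/6) + 37*51 = (17*(-1/28) + (24 + 32)*(1/6)) + 1887 = (-17/28 + 56*(1/6)) + 1887 = (-17/28 + 28/3) + 1887 = 733/84 + 1887 = 159241/84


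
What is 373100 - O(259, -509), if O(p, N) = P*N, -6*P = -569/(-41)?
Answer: 91492979/246 ≈ 3.7192e+5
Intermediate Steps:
P = -569/246 (P = -(-569)/(6*(-41)) = -(-569)*(-1)/(6*41) = -⅙*569/41 = -569/246 ≈ -2.3130)
O(p, N) = -569*N/246
373100 - O(259, -509) = 373100 - (-569)*(-509)/246 = 373100 - 1*289621/246 = 373100 - 289621/246 = 91492979/246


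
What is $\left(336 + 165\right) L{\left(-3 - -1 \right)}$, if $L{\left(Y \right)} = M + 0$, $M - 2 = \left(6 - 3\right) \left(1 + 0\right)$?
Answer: $2505$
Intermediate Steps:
$M = 5$ ($M = 2 + \left(6 - 3\right) \left(1 + 0\right) = 2 + 3 \cdot 1 = 2 + 3 = 5$)
$L{\left(Y \right)} = 5$ ($L{\left(Y \right)} = 5 + 0 = 5$)
$\left(336 + 165\right) L{\left(-3 - -1 \right)} = \left(336 + 165\right) 5 = 501 \cdot 5 = 2505$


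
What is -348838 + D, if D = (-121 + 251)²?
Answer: -331938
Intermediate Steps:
D = 16900 (D = 130² = 16900)
-348838 + D = -348838 + 16900 = -331938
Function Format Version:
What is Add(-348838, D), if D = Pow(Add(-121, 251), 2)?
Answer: -331938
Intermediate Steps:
D = 16900 (D = Pow(130, 2) = 16900)
Add(-348838, D) = Add(-348838, 16900) = -331938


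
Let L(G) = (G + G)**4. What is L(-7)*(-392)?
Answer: -15059072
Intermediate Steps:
L(G) = 16*G**4 (L(G) = (2*G)**4 = 16*G**4)
L(-7)*(-392) = (16*(-7)**4)*(-392) = (16*2401)*(-392) = 38416*(-392) = -15059072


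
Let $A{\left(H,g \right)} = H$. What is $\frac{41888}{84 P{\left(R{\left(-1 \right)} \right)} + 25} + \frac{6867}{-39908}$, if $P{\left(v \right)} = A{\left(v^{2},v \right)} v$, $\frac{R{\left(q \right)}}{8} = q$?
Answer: $- \frac{1966830565}{1715365564} \approx -1.1466$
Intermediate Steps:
$R{\left(q \right)} = 8 q$
$P{\left(v \right)} = v^{3}$ ($P{\left(v \right)} = v^{2} v = v^{3}$)
$\frac{41888}{84 P{\left(R{\left(-1 \right)} \right)} + 25} + \frac{6867}{-39908} = \frac{41888}{84 \left(8 \left(-1\right)\right)^{3} + 25} + \frac{6867}{-39908} = \frac{41888}{84 \left(-8\right)^{3} + 25} + 6867 \left(- \frac{1}{39908}\right) = \frac{41888}{84 \left(-512\right) + 25} - \frac{6867}{39908} = \frac{41888}{-43008 + 25} - \frac{6867}{39908} = \frac{41888}{-42983} - \frac{6867}{39908} = 41888 \left(- \frac{1}{42983}\right) - \frac{6867}{39908} = - \frac{41888}{42983} - \frac{6867}{39908} = - \frac{1966830565}{1715365564}$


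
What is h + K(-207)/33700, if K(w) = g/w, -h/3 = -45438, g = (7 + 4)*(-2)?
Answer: 475456416311/3487950 ≈ 1.3631e+5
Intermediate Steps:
g = -22 (g = 11*(-2) = -22)
h = 136314 (h = -3*(-45438) = 136314)
K(w) = -22/w
h + K(-207)/33700 = 136314 - 22/(-207)/33700 = 136314 - 22*(-1/207)*(1/33700) = 136314 + (22/207)*(1/33700) = 136314 + 11/3487950 = 475456416311/3487950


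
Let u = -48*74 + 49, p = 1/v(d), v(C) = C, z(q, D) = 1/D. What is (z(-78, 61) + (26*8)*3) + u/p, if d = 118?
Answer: -25176529/61 ≈ -4.1273e+5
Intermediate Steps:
p = 1/118 ≈ 0.0084746
u = -3503 (u = -3552 + 49 = -3503)
(z(-78, 61) + (26*8)*3) + u/p = (1/61 + (26*8)*3) - 3503/1/118 = (1/61 + 208*3) - 3503*118 = (1/61 + 624) - 413354 = 38065/61 - 413354 = -25176529/61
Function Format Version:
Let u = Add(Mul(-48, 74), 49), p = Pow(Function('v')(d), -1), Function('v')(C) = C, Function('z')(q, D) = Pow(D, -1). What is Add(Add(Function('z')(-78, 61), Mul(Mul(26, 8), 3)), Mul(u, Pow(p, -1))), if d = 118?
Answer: Rational(-25176529, 61) ≈ -4.1273e+5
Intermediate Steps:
p = Rational(1, 118) (p = Pow(118, -1) = Rational(1, 118) ≈ 0.0084746)
u = -3503 (u = Add(-3552, 49) = -3503)
Add(Add(Function('z')(-78, 61), Mul(Mul(26, 8), 3)), Mul(u, Pow(p, -1))) = Add(Add(Pow(61, -1), Mul(Mul(26, 8), 3)), Mul(-3503, Pow(Rational(1, 118), -1))) = Add(Add(Rational(1, 61), Mul(208, 3)), Mul(-3503, 118)) = Add(Add(Rational(1, 61), 624), -413354) = Add(Rational(38065, 61), -413354) = Rational(-25176529, 61)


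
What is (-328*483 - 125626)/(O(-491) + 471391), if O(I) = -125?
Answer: -142025/235633 ≈ -0.60274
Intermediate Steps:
(-328*483 - 125626)/(O(-491) + 471391) = (-328*483 - 125626)/(-125 + 471391) = (-158424 - 125626)/471266 = -284050*1/471266 = -142025/235633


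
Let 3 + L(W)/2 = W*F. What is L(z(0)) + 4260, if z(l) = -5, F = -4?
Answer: 4294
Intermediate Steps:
L(W) = -6 - 8*W (L(W) = -6 + 2*(W*(-4)) = -6 + 2*(-4*W) = -6 - 8*W)
L(z(0)) + 4260 = (-6 - 8*(-5)) + 4260 = (-6 + 40) + 4260 = 34 + 4260 = 4294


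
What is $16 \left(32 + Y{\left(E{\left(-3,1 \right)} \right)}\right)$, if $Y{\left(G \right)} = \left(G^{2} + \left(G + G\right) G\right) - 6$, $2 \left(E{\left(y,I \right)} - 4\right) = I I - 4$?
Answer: $716$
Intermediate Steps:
$E{\left(y,I \right)} = 2 + \frac{I^{2}}{2}$ ($E{\left(y,I \right)} = 4 + \frac{I I - 4}{2} = 4 + \frac{I^{2} - 4}{2} = 4 + \frac{-4 + I^{2}}{2} = 4 + \left(-2 + \frac{I^{2}}{2}\right) = 2 + \frac{I^{2}}{2}$)
$Y{\left(G \right)} = -6 + 3 G^{2}$ ($Y{\left(G \right)} = \left(G^{2} + 2 G G\right) - 6 = \left(G^{2} + 2 G^{2}\right) - 6 = 3 G^{2} - 6 = -6 + 3 G^{2}$)
$16 \left(32 + Y{\left(E{\left(-3,1 \right)} \right)}\right) = 16 \left(32 - \left(6 - 3 \left(2 + \frac{1^{2}}{2}\right)^{2}\right)\right) = 16 \left(32 - \left(6 - 3 \left(2 + \frac{1}{2} \cdot 1\right)^{2}\right)\right) = 16 \left(32 - \left(6 - 3 \left(2 + \frac{1}{2}\right)^{2}\right)\right) = 16 \left(32 - \left(6 - 3 \left(\frac{5}{2}\right)^{2}\right)\right) = 16 \left(32 + \left(-6 + 3 \cdot \frac{25}{4}\right)\right) = 16 \left(32 + \left(-6 + \frac{75}{4}\right)\right) = 16 \left(32 + \frac{51}{4}\right) = 16 \cdot \frac{179}{4} = 716$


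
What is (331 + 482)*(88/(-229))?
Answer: -71544/229 ≈ -312.42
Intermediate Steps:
(331 + 482)*(88/(-229)) = 813*(88*(-1/229)) = 813*(-88/229) = -71544/229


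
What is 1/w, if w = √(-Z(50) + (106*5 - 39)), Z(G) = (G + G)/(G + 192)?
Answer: 11*√59361/59361 ≈ 0.045148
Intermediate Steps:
Z(G) = 2*G/(192 + G) (Z(G) = (2*G)/(192 + G) = 2*G/(192 + G))
w = √59361/11 (w = √(-2*50/(192 + 50) + (106*5 - 39)) = √(-2*50/242 + (530 - 39)) = √(-2*50/242 + 491) = √(-1*50/121 + 491) = √(-50/121 + 491) = √(59361/121) = √59361/11 ≈ 22.149)
1/w = 1/(√59361/11) = 11*√59361/59361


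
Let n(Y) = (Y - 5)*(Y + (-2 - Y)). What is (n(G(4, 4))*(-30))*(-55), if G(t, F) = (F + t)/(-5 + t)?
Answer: 42900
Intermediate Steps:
G(t, F) = (F + t)/(-5 + t)
n(Y) = 10 - 2*Y (n(Y) = (-5 + Y)*(-2) = 10 - 2*Y)
(n(G(4, 4))*(-30))*(-55) = ((10 - 2*(4 + 4)/(-5 + 4))*(-30))*(-55) = ((10 - 2*8/(-1))*(-30))*(-55) = ((10 - (-2)*8)*(-30))*(-55) = ((10 - 2*(-8))*(-30))*(-55) = ((10 + 16)*(-30))*(-55) = (26*(-30))*(-55) = -780*(-55) = 42900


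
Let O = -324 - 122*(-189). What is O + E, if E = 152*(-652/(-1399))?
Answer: 31903970/1399 ≈ 22805.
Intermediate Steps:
O = 22734 (O = -324 + 23058 = 22734)
E = 99104/1399 (E = 152*(-652*(-1/1399)) = 152*(652/1399) = 99104/1399 ≈ 70.839)
O + E = 22734 + 99104/1399 = 31903970/1399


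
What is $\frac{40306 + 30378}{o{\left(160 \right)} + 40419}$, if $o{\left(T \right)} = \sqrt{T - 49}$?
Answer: $\frac{476162766}{272282575} - \frac{35342 \sqrt{111}}{816847725} \approx 1.7483$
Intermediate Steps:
$o{\left(T \right)} = \sqrt{-49 + T}$
$\frac{40306 + 30378}{o{\left(160 \right)} + 40419} = \frac{40306 + 30378}{\sqrt{-49 + 160} + 40419} = \frac{70684}{\sqrt{111} + 40419} = \frac{70684}{40419 + \sqrt{111}}$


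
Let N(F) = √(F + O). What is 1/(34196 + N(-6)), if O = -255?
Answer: 34196/1169366677 - 3*I*√29/1169366677 ≈ 2.9243e-5 - 1.3816e-8*I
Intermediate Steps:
N(F) = √(-255 + F) (N(F) = √(F - 255) = √(-255 + F))
1/(34196 + N(-6)) = 1/(34196 + √(-255 - 6)) = 1/(34196 + √(-261)) = 1/(34196 + 3*I*√29)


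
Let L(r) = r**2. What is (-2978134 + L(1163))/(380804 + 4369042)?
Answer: -541855/1583282 ≈ -0.34224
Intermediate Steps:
(-2978134 + L(1163))/(380804 + 4369042) = (-2978134 + 1163**2)/(380804 + 4369042) = (-2978134 + 1352569)/4749846 = -1625565*1/4749846 = -541855/1583282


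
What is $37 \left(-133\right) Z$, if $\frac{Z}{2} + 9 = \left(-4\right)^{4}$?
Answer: $-2430974$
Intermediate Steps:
$Z = 494$ ($Z = -18 + 2 \left(-4\right)^{4} = -18 + 2 \cdot 256 = -18 + 512 = 494$)
$37 \left(-133\right) Z = 37 \left(-133\right) 494 = \left(-4921\right) 494 = -2430974$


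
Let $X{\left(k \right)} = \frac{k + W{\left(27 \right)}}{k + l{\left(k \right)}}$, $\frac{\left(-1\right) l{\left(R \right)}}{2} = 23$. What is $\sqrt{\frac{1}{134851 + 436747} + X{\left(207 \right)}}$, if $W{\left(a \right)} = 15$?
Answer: $\frac{\sqrt{11677793803545926}}{92027278} \approx 1.1743$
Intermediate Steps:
$l{\left(R \right)} = -46$ ($l{\left(R \right)} = \left(-2\right) 23 = -46$)
$X{\left(k \right)} = \frac{15 + k}{-46 + k}$ ($X{\left(k \right)} = \frac{k + 15}{k - 46} = \frac{15 + k}{-46 + k}$)
$\sqrt{\frac{1}{134851 + 436747} + X{\left(207 \right)}} = \sqrt{\frac{1}{134851 + 436747} + \frac{15 + 207}{-46 + 207}} = \sqrt{\frac{1}{571598} + \frac{1}{161} \cdot 222} = \sqrt{\frac{1}{571598} + \frac{222}{161}} = \sqrt{\frac{126894917}{92027278}} = \frac{\sqrt{11677793803545926}}{92027278}$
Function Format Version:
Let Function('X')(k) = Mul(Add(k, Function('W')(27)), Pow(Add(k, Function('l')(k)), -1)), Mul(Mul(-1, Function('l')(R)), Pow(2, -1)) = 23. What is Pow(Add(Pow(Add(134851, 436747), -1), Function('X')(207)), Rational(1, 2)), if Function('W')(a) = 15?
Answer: Mul(Rational(1, 92027278), Pow(11677793803545926, Rational(1, 2))) ≈ 1.1743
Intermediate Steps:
Function('l')(R) = -46 (Function('l')(R) = Mul(-2, 23) = -46)
Function('X')(k) = Mul(Pow(Add(-46, k), -1), Add(15, k)) (Function('X')(k) = Mul(Add(k, 15), Pow(Add(k, -46), -1)) = Mul(Add(15, k), Pow(Add(-46, k), -1)) = Mul(Pow(Add(-46, k), -1), Add(15, k)))
Pow(Add(Pow(Add(134851, 436747), -1), Function('X')(207)), Rational(1, 2)) = Pow(Add(Pow(Add(134851, 436747), -1), Mul(Pow(Add(-46, 207), -1), Add(15, 207))), Rational(1, 2)) = Pow(Add(Pow(571598, -1), Mul(Pow(161, -1), 222)), Rational(1, 2)) = Pow(Add(Rational(1, 571598), Mul(Rational(1, 161), 222)), Rational(1, 2)) = Pow(Add(Rational(1, 571598), Rational(222, 161)), Rational(1, 2)) = Pow(Rational(126894917, 92027278), Rational(1, 2)) = Mul(Rational(1, 92027278), Pow(11677793803545926, Rational(1, 2)))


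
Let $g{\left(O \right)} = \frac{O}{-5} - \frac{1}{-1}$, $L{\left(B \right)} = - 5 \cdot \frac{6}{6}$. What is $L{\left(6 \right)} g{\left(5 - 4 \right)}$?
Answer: $-4$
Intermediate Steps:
$L{\left(B \right)} = -5$ ($L{\left(B \right)} = - 5 \cdot 6 \cdot \frac{1}{6} = \left(-5\right) 1 = -5$)
$g{\left(O \right)} = 1 - \frac{O}{5}$ ($g{\left(O \right)} = O \left(- \frac{1}{5}\right) - -1 = - \frac{O}{5} + 1 = 1 - \frac{O}{5}$)
$L{\left(6 \right)} g{\left(5 - 4 \right)} = - 5 \left(1 - \frac{5 - 4}{5}\right) = - 5 \left(1 - \frac{1}{5}\right) = \left(-5\right) \frac{4}{5} = -4$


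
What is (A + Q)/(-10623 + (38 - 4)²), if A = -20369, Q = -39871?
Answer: 60240/9467 ≈ 6.3632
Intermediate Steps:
(A + Q)/(-10623 + (38 - 4)²) = (-20369 - 39871)/(-10623 + (38 - 4)²) = -60240/(-10623 + 34²) = -60240/(-10623 + 1156) = -60240/(-9467) = -60240*(-1/9467) = 60240/9467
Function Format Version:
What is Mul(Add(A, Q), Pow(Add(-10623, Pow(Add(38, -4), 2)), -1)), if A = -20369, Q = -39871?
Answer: Rational(60240, 9467) ≈ 6.3632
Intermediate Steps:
Mul(Add(A, Q), Pow(Add(-10623, Pow(Add(38, -4), 2)), -1)) = Mul(Add(-20369, -39871), Pow(Add(-10623, Pow(Add(38, -4), 2)), -1)) = Mul(-60240, Pow(Add(-10623, Pow(34, 2)), -1)) = Mul(-60240, Pow(Add(-10623, 1156), -1)) = Mul(-60240, Pow(-9467, -1)) = Mul(-60240, Rational(-1, 9467)) = Rational(60240, 9467)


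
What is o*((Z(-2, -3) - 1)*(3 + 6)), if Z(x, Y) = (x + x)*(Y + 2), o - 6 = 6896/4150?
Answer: 429246/2075 ≈ 206.87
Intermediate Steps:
o = 15898/2075 (o = 6 + 6896/4150 = 6 + 6896*(1/4150) = 6 + 3448/2075 = 15898/2075 ≈ 7.6617)
Z(x, Y) = 2*x*(2 + Y) (Z(x, Y) = (2*x)*(2 + Y) = 2*x*(2 + Y))
o*((Z(-2, -3) - 1)*(3 + 6)) = 15898*((2*(-2)*(2 - 3) - 1)*(3 + 6))/2075 = 15898*((2*(-2)*(-1) - 1)*9)/2075 = 15898*((4 - 1)*9)/2075 = 15898*(3*9)/2075 = (15898/2075)*27 = 429246/2075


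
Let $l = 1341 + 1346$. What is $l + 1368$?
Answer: $4055$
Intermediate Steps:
$l = 2687$
$l + 1368 = 2687 + 1368 = 4055$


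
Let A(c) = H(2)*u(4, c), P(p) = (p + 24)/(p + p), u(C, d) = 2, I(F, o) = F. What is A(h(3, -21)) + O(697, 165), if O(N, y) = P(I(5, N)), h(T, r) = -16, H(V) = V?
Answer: 69/10 ≈ 6.9000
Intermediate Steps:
P(p) = (24 + p)/(2*p) (P(p) = (24 + p)/((2*p)) = (24 + p)*(1/(2*p)) = (24 + p)/(2*p))
O(N, y) = 29/10 (O(N, y) = (½)*(24 + 5)/5 = (½)*(⅕)*29 = 29/10)
A(c) = 4 (A(c) = 2*2 = 4)
A(h(3, -21)) + O(697, 165) = 4 + 29/10 = 69/10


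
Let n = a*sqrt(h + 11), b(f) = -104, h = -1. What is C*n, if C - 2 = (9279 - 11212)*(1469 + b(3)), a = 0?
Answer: 0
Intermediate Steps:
C = -2638543 (C = 2 + (9279 - 11212)*(1469 - 104) = 2 - 1933*1365 = 2 - 2638545 = -2638543)
n = 0 (n = 0*sqrt(-1 + 11) = 0*sqrt(10) = 0)
C*n = -2638543*0 = 0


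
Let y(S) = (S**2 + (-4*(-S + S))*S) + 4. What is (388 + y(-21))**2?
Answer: 693889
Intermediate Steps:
y(S) = 4 + S**2 (y(S) = (S**2 + (-4*0)*S) + 4 = (S**2 + 0*S) + 4 = (S**2 + 0) + 4 = S**2 + 4 = 4 + S**2)
(388 + y(-21))**2 = (388 + (4 + (-21)**2))**2 = (388 + (4 + 441))**2 = (388 + 445)**2 = 833**2 = 693889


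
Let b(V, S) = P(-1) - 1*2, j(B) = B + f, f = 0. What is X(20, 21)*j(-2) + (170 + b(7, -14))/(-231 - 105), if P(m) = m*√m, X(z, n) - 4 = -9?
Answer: 19/2 + I/336 ≈ 9.5 + 0.0029762*I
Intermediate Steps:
j(B) = B (j(B) = B + 0 = B)
X(z, n) = -5 (X(z, n) = 4 - 9 = -5)
P(m) = m^(3/2)
b(V, S) = -2 - I (b(V, S) = (-1)^(3/2) - 1*2 = -I - 2 = -2 - I)
X(20, 21)*j(-2) + (170 + b(7, -14))/(-231 - 105) = -5*(-2) + (170 + (-2 - I))/(-231 - 105) = 10 + (168 - I)/(-336) = 10 + (168 - I)*(-1/336) = 10 + (-½ + I/336) = 19/2 + I/336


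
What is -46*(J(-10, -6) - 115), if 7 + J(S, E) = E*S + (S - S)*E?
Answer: 2852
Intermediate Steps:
J(S, E) = -7 + E*S (J(S, E) = -7 + (E*S + (S - S)*E) = -7 + (E*S + 0*E) = -7 + (E*S + 0) = -7 + E*S)
-46*(J(-10, -6) - 115) = -46*((-7 - 6*(-10)) - 115) = -46*((-7 + 60) - 115) = -46*(53 - 115) = -46*(-62) = 2852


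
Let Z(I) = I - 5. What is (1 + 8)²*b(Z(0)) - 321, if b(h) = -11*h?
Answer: 4134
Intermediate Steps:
Z(I) = -5 + I
(1 + 8)²*b(Z(0)) - 321 = (1 + 8)²*(-11*(-5 + 0)) - 321 = 9²*(-11*(-5)) - 321 = 81*55 - 321 = 4455 - 321 = 4134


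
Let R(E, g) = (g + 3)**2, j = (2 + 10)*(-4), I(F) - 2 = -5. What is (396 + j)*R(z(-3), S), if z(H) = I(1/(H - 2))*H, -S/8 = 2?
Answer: 58812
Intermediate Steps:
S = -16 (S = -8*2 = -16)
I(F) = -3 (I(F) = 2 - 5 = -3)
z(H) = -3*H
j = -48 (j = 12*(-4) = -48)
R(E, g) = (3 + g)**2
(396 + j)*R(z(-3), S) = (396 - 48)*(3 - 16)**2 = 348*(-13)**2 = 348*169 = 58812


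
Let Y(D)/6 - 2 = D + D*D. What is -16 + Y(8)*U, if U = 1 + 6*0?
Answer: 428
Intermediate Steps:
Y(D) = 12 + 6*D + 6*D**2 (Y(D) = 12 + 6*(D + D*D) = 12 + 6*(D + D**2) = 12 + (6*D + 6*D**2) = 12 + 6*D + 6*D**2)
U = 1 (U = 1 + 0 = 1)
-16 + Y(8)*U = -16 + (12 + 6*8 + 6*8**2)*1 = -16 + (12 + 48 + 6*64)*1 = -16 + (12 + 48 + 384)*1 = -16 + 444*1 = -16 + 444 = 428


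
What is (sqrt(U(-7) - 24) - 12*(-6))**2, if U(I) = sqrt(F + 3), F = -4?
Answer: (72 + sqrt(-24 + I))**2 ≈ 5174.7 + 706.61*I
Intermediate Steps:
U(I) = I (U(I) = sqrt(-4 + 3) = sqrt(-1) = I)
(sqrt(U(-7) - 24) - 12*(-6))**2 = (sqrt(I - 24) - 12*(-6))**2 = (sqrt(-24 + I) + 72)**2 = (72 + sqrt(-24 + I))**2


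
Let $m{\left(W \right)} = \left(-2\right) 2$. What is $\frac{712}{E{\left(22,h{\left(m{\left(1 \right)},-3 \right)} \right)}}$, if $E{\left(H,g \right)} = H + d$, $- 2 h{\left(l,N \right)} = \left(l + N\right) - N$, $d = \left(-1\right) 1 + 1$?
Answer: $\frac{356}{11} \approx 32.364$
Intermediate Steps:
$d = 0$ ($d = -1 + 1 = 0$)
$m{\left(W \right)} = -4$
$h{\left(l,N \right)} = - \frac{l}{2}$ ($h{\left(l,N \right)} = - \frac{\left(l + N\right) - N}{2} = - \frac{\left(N + l\right) - N}{2} = - \frac{l}{2}$)
$E{\left(H,g \right)} = H$ ($E{\left(H,g \right)} = H + 0 = H$)
$\frac{712}{E{\left(22,h{\left(m{\left(1 \right)},-3 \right)} \right)}} = \frac{712}{22} = 712 \cdot \frac{1}{22} = \frac{356}{11}$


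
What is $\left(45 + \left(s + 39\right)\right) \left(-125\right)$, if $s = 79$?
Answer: $-20375$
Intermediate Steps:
$\left(45 + \left(s + 39\right)\right) \left(-125\right) = \left(45 + \left(79 + 39\right)\right) \left(-125\right) = \left(45 + 118\right) \left(-125\right) = 163 \left(-125\right) = -20375$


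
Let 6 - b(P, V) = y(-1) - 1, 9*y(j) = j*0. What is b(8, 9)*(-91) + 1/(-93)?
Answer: -59242/93 ≈ -637.01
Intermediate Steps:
y(j) = 0 (y(j) = (j*0)/9 = (⅑)*0 = 0)
b(P, V) = 7 (b(P, V) = 6 - (0 - 1) = 6 - 1*(-1) = 6 + 1 = 7)
b(8, 9)*(-91) + 1/(-93) = 7*(-91) + 1/(-93) = -637 - 1/93 = -59242/93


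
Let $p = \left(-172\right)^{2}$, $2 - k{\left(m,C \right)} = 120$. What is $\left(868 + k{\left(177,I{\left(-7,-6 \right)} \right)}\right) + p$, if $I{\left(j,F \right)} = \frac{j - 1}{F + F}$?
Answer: $30334$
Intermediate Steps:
$I{\left(j,F \right)} = \frac{-1 + j}{2 F}$
$k{\left(m,C \right)} = -118$ ($k{\left(m,C \right)} = 2 - 120 = -118$)
$p = 29584$
$\left(868 + k{\left(177,I{\left(-7,-6 \right)} \right)}\right) + p = \left(868 - 118\right) + 29584 = 750 + 29584 = 30334$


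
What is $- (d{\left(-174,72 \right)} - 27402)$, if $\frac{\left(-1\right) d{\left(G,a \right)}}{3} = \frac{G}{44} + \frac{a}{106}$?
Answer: $\frac{31939275}{1166} \approx 27392.0$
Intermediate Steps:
$d{\left(G,a \right)} = - \frac{3 G}{44} - \frac{3 a}{106}$ ($d{\left(G,a \right)} = - 3 \left(\frac{G}{44} + \frac{a}{106}\right) = - \frac{3 G}{44} - \frac{3 a}{106}$)
$- (d{\left(-174,72 \right)} - 27402) = - (\left(\left(- \frac{3}{44}\right) \left(-174\right) - \frac{108}{53}\right) - 27402) = - (\left(\frac{261}{22} - \frac{108}{53}\right) - 27402) = - (\frac{11457}{1166} - 27402) = \left(-1\right) \left(- \frac{31939275}{1166}\right) = \frac{31939275}{1166}$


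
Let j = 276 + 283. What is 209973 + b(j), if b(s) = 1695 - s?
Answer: 211109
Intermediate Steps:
j = 559
209973 + b(j) = 209973 + (1695 - 1*559) = 209973 + (1695 - 559) = 209973 + 1136 = 211109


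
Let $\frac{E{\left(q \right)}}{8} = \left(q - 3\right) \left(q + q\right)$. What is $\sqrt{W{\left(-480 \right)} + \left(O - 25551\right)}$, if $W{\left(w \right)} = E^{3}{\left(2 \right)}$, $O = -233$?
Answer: $2 i \sqrt{14638} \approx 241.98 i$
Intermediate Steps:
$E{\left(q \right)} = 16 q \left(-3 + q\right)$ ($E{\left(q \right)} = 8 \left(q - 3\right) \left(q + q\right) = 8 \left(-3 + q\right) 2 q = 8 \cdot 2 q \left(-3 + q\right) = 16 q \left(-3 + q\right)$)
$W{\left(w \right)} = -32768$ ($W{\left(w \right)} = \left(16 \cdot 2 \left(-3 + 2\right)\right)^{3} = \left(16 \cdot 2 \left(-1\right)\right)^{3} = \left(-32\right)^{3} = -32768$)
$\sqrt{W{\left(-480 \right)} + \left(O - 25551\right)} = \sqrt{-32768 - 25784} = \sqrt{-58552} = 2 i \sqrt{14638}$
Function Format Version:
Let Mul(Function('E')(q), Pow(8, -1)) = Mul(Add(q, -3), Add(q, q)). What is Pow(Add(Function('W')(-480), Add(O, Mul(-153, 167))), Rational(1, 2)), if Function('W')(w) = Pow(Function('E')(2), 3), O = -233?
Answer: Mul(2, I, Pow(14638, Rational(1, 2))) ≈ Mul(241.98, I)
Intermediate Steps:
Function('E')(q) = Mul(16, q, Add(-3, q)) (Function('E')(q) = Mul(8, Mul(Add(q, -3), Add(q, q))) = Mul(8, Mul(Add(-3, q), Mul(2, q))) = Mul(8, Mul(2, q, Add(-3, q))) = Mul(16, q, Add(-3, q)))
Function('W')(w) = -32768 (Function('W')(w) = Pow(Mul(16, 2, Add(-3, 2)), 3) = Pow(Mul(16, 2, -1), 3) = Pow(-32, 3) = -32768)
Pow(Add(Function('W')(-480), Add(O, Mul(-153, 167))), Rational(1, 2)) = Pow(Add(-32768, Add(-233, Mul(-153, 167))), Rational(1, 2)) = Pow(Add(-32768, Add(-233, -25551)), Rational(1, 2)) = Pow(Add(-32768, -25784), Rational(1, 2)) = Pow(-58552, Rational(1, 2)) = Mul(2, I, Pow(14638, Rational(1, 2)))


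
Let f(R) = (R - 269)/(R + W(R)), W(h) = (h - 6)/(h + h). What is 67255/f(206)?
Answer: -1430379340/6489 ≈ -2.2043e+5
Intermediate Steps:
W(h) = (-6 + h)/(2*h) (W(h) = (-6 + h)/((2*h)) = (-6 + h)*(1/(2*h)) = (-6 + h)/(2*h))
f(R) = (-269 + R)/(R + (-6 + R)/(2*R)) (f(R) = (R - 269)/(R + (-6 + R)/(2*R)) = (-269 + R)/(R + (-6 + R)/(2*R)))
67255/f(206) = 67255/((2*206*(-269 + 206)/(-6 + 206 + 2*206²))) = 67255/((2*206*(-63)/(-6 + 206 + 2*42436))) = 67255/((2*206*(-63)/(-6 + 206 + 84872))) = 67255/((2*206*(-63)/85072)) = 67255/((2*206*(1/85072)*(-63))) = 67255/(-6489/21268) = 67255*(-21268/6489) = -1430379340/6489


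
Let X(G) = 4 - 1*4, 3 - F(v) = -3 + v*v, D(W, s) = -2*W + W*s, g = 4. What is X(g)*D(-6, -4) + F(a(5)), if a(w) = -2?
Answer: 2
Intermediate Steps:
F(v) = 6 - v**2 (F(v) = 3 - (-3 + v*v) = 3 - (-3 + v**2) = 3 + (3 - v**2) = 6 - v**2)
X(G) = 0 (X(G) = 4 - 4 = 0)
X(g)*D(-6, -4) + F(a(5)) = 0*(-6*(-2 - 4)) + (6 - 1*(-2)**2) = 0*(-6*(-6)) + (6 - 1*4) = 0*36 + (6 - 4) = 0 + 2 = 2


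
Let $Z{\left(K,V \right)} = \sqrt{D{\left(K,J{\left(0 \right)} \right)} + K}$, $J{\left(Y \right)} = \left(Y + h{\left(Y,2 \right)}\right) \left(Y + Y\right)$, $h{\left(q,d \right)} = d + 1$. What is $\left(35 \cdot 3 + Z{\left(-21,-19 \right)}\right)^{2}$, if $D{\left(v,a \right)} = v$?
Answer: $\left(105 + i \sqrt{42}\right)^{2} \approx 10983.0 + 1361.0 i$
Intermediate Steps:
$h{\left(q,d \right)} = 1 + d$
$J{\left(Y \right)} = 2 Y \left(3 + Y\right)$ ($J{\left(Y \right)} = \left(Y + \left(1 + 2\right)\right) \left(Y + Y\right) = \left(Y + 3\right) 2 Y = \left(3 + Y\right) 2 Y = 2 Y \left(3 + Y\right)$)
$Z{\left(K,V \right)} = \sqrt{2} \sqrt{K}$ ($Z{\left(K,V \right)} = \sqrt{K + K} = \sqrt{2 K} = \sqrt{2} \sqrt{K}$)
$\left(35 \cdot 3 + Z{\left(-21,-19 \right)}\right)^{2} = \left(35 \cdot 3 + \sqrt{2} \sqrt{-21}\right)^{2} = \left(105 + \sqrt{2} i \sqrt{21}\right)^{2} = \left(105 + i \sqrt{42}\right)^{2}$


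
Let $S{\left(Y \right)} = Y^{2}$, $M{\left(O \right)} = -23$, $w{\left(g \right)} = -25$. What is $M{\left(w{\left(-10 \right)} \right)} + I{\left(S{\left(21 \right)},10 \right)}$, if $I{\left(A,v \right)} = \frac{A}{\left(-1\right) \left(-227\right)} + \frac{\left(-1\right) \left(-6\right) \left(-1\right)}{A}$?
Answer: $- \frac{703114}{33369} \approx -21.071$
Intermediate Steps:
$I{\left(A,v \right)} = - \frac{6}{A} + \frac{A}{227}$ ($I{\left(A,v \right)} = \frac{A}{227} + \frac{6 \left(-1\right)}{A} = A \frac{1}{227} - \frac{6}{A} = \frac{A}{227} - \frac{6}{A} = - \frac{6}{A} + \frac{A}{227}$)
$M{\left(w{\left(-10 \right)} \right)} + I{\left(S{\left(21 \right)},10 \right)} = -23 + \left(- \frac{6}{21^{2}} + \frac{21^{2}}{227}\right) = -23 + \left(- \frac{6}{441} + \frac{1}{227} \cdot 441\right) = -23 + \left(\left(-6\right) \frac{1}{441} + \frac{441}{227}\right) = -23 + \left(- \frac{2}{147} + \frac{441}{227}\right) = -23 + \frac{64373}{33369} = - \frac{703114}{33369}$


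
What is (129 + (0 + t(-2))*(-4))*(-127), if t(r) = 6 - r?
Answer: -12319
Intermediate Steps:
(129 + (0 + t(-2))*(-4))*(-127) = (129 + (0 + (6 - 1*(-2)))*(-4))*(-127) = (129 + (0 + (6 + 2))*(-4))*(-127) = (129 + (0 + 8)*(-4))*(-127) = (129 + 8*(-4))*(-127) = (129 - 32)*(-127) = 97*(-127) = -12319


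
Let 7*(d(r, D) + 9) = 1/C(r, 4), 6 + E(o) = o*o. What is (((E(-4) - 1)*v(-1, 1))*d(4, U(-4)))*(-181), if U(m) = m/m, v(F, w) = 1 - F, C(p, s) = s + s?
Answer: 819387/28 ≈ 29264.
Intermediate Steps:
C(p, s) = 2*s
E(o) = -6 + o**2 (E(o) = -6 + o*o = -6 + o**2)
U(m) = 1
d(r, D) = -503/56 (d(r, D) = -9 + 1/(7*((2*4))) = -9 + (1/7)/8 = -9 + (1/7)*(1/8) = -9 + 1/56 = -503/56)
(((E(-4) - 1)*v(-1, 1))*d(4, U(-4)))*(-181) = ((((-6 + (-4)**2) - 1)*(1 - 1*(-1)))*(-503/56))*(-181) = ((((-6 + 16) - 1)*(1 + 1))*(-503/56))*(-181) = (((10 - 1)*2)*(-503/56))*(-181) = ((9*2)*(-503/56))*(-181) = (18*(-503/56))*(-181) = -4527/28*(-181) = 819387/28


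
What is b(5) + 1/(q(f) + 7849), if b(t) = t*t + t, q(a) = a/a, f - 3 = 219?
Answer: 235501/7850 ≈ 30.000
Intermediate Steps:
f = 222 (f = 3 + 219 = 222)
q(a) = 1
b(t) = t + t² (b(t) = t² + t = t + t²)
b(5) + 1/(q(f) + 7849) = 5*(1 + 5) + 1/(1 + 7849) = 5*6 + 1/7850 = 30 + 1/7850 = 235501/7850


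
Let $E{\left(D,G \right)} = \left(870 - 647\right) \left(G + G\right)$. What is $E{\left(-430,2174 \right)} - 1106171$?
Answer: $-136567$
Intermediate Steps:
$E{\left(D,G \right)} = 446 G$ ($E{\left(D,G \right)} = 223 \cdot 2 G = 446 G$)
$E{\left(-430,2174 \right)} - 1106171 = 446 \cdot 2174 - 1106171 = 969604 - 1106171 = -136567$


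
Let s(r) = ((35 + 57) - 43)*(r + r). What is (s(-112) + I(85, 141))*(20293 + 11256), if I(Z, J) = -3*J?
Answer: -359627051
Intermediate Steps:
s(r) = 98*r (s(r) = (92 - 43)*(2*r) = 49*(2*r) = 98*r)
(s(-112) + I(85, 141))*(20293 + 11256) = (98*(-112) - 3*141)*(20293 + 11256) = (-10976 - 423)*31549 = -11399*31549 = -359627051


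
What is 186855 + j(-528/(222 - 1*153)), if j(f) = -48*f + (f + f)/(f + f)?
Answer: 4306136/23 ≈ 1.8722e+5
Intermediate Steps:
j(f) = 1 - 48*f (j(f) = -48*f + (2*f)/((2*f)) = -48*f + (2*f)*(1/(2*f)) = -48*f + 1 = 1 - 48*f)
186855 + j(-528/(222 - 1*153)) = 186855 + (1 - (-25344)/(222 - 1*153)) = 186855 + (1 - (-25344)/(222 - 153)) = 186855 + (1 - (-25344)/69) = 186855 + (1 - 48*(-176/23)) = 186855 + (1 + 8448/23) = 186855 + 8471/23 = 4306136/23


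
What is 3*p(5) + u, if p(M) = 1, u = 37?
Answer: 40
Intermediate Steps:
3*p(5) + u = 3*1 + 37 = 3 + 37 = 40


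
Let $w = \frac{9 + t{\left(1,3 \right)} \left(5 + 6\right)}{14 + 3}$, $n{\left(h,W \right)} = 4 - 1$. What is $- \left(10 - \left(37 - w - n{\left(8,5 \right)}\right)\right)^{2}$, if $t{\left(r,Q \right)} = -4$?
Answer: $- \frac{196249}{289} \approx -679.06$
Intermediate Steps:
$n{\left(h,W \right)} = 3$ ($n{\left(h,W \right)} = 4 - 1 = 3$)
$w = - \frac{35}{17}$ ($w = \frac{9 - 4 \left(5 + 6\right)}{14 + 3} = \frac{9 - 44}{17} = \left(9 - 44\right) \frac{1}{17} = \left(-35\right) \frac{1}{17} = - \frac{35}{17} \approx -2.0588$)
$- \left(10 - \left(37 - w - n{\left(8,5 \right)}\right)\right)^{2} = - \left(10 + \left(\left(3 - \frac{35}{17}\right) - 37\right)\right)^{2} = - \left(10 + \left(\frac{16}{17} - 37\right)\right)^{2} = - \left(10 - \frac{613}{17}\right)^{2} = - \left(- \frac{443}{17}\right)^{2} = \left(-1\right) \frac{196249}{289} = - \frac{196249}{289}$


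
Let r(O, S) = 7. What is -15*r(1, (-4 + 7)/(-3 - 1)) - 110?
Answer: -215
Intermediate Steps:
-15*r(1, (-4 + 7)/(-3 - 1)) - 110 = -15*7 - 110 = -105 - 110 = -215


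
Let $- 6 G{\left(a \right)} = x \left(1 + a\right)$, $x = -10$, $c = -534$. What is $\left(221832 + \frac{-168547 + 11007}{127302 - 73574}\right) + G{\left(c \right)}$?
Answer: $\frac{8903027837}{40296} \approx 2.2094 \cdot 10^{5}$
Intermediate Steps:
$G{\left(a \right)} = \frac{5}{3} + \frac{5 a}{3}$ ($G{\left(a \right)} = - \frac{\left(-10\right) \left(1 + a\right)}{6} = - \frac{-10 - 10 a}{6} = \frac{5}{3} + \frac{5 a}{3}$)
$\left(221832 + \frac{-168547 + 11007}{127302 - 73574}\right) + G{\left(c \right)} = \left(221832 + \frac{-168547 + 11007}{127302 - 73574}\right) + \left(\frac{5}{3} + \frac{5}{3} \left(-534\right)\right) = \left(221832 - \frac{157540}{53728}\right) + \left(\frac{5}{3} - 890\right) = \left(221832 - \frac{39385}{13432}\right) - \frac{2665}{3} = \frac{2979608039}{13432} - \frac{2665}{3} = \frac{8903027837}{40296}$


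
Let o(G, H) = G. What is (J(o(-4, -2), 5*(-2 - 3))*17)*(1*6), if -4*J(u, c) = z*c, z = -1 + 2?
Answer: 1275/2 ≈ 637.50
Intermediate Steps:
z = 1
J(u, c) = -c/4
(J(o(-4, -2), 5*(-2 - 3))*17)*(1*6) = (-5*(-2 - 3)/4*17)*(1*6) = (-5*(-5)/4*17)*6 = (-¼*(-25)*17)*6 = ((25/4)*17)*6 = (425/4)*6 = 1275/2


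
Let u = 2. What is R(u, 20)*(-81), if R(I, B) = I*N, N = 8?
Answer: -1296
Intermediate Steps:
R(I, B) = 8*I (R(I, B) = I*8 = 8*I)
R(u, 20)*(-81) = (8*2)*(-81) = 16*(-81) = -1296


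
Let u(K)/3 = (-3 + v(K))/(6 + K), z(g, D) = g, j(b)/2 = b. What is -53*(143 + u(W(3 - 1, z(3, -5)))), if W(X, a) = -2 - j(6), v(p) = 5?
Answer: -30157/4 ≈ -7539.3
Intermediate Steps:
j(b) = 2*b
W(X, a) = -14 (W(X, a) = -2 - 2*6 = -2 - 1*12 = -2 - 12 = -14)
u(K) = 6/(6 + K) (u(K) = 3*((-3 + 5)/(6 + K)) = 3*(2/(6 + K)) = 6/(6 + K))
-53*(143 + u(W(3 - 1, z(3, -5)))) = -53*(143 + 6/(6 - 14)) = -53*(143 + 6/(-8)) = -53*(143 + 6*(-⅛)) = -53*(143 - ¾) = -53*569/4 = -30157/4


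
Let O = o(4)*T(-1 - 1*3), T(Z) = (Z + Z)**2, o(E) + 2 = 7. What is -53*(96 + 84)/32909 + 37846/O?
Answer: 621210607/5265440 ≈ 117.98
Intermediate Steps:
o(E) = 5 (o(E) = -2 + 7 = 5)
T(Z) = 4*Z**2 (T(Z) = (2*Z)**2 = 4*Z**2)
O = 320 (O = 5*(4*(-1 - 1*3)**2) = 5*(4*(-1 - 3)**2) = 5*(4*(-4)**2) = 5*(4*16) = 5*64 = 320)
-53*(96 + 84)/32909 + 37846/O = -53*(96 + 84)/32909 + 37846/320 = -53*180*(1/32909) + 37846*(1/320) = -9540*1/32909 + 18923/160 = -9540/32909 + 18923/160 = 621210607/5265440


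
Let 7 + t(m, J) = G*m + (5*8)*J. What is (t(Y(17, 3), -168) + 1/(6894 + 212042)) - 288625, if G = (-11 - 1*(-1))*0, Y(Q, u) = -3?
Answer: -64663185471/218936 ≈ -2.9535e+5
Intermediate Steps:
G = 0 (G = (-11 + 1)*0 = -10*0 = 0)
t(m, J) = -7 + 40*J (t(m, J) = -7 + (0*m + (5*8)*J) = -7 + (0 + 40*J) = -7 + 40*J)
(t(Y(17, 3), -168) + 1/(6894 + 212042)) - 288625 = ((-7 + 40*(-168)) + 1/(6894 + 212042)) - 288625 = ((-7 - 6720) + 1/218936) - 288625 = (-6727 + 1/218936) - 288625 = -1472782471/218936 - 288625 = -64663185471/218936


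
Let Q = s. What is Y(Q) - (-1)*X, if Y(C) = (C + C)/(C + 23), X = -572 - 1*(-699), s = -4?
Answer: 2405/19 ≈ 126.58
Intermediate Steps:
X = 127 (X = -572 + 699 = 127)
Q = -4
Y(C) = 2*C/(23 + C) (Y(C) = (2*C)/(23 + C) = 2*C/(23 + C))
Y(Q) - (-1)*X = 2*(-4)/(23 - 4) - (-1)*127 = 2*(-4)/19 - 1*(-127) = 2*(-4)*(1/19) + 127 = -8/19 + 127 = 2405/19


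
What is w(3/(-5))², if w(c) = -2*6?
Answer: 144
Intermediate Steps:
w(c) = -12
w(3/(-5))² = (-12)² = 144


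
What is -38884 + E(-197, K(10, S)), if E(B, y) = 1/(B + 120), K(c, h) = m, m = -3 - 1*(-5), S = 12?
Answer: -2994069/77 ≈ -38884.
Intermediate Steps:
m = 2 (m = -3 + 5 = 2)
K(c, h) = 2
E(B, y) = 1/(120 + B)
-38884 + E(-197, K(10, S)) = -38884 + 1/(120 - 197) = -38884 + 1/(-77) = -38884 - 1/77 = -2994069/77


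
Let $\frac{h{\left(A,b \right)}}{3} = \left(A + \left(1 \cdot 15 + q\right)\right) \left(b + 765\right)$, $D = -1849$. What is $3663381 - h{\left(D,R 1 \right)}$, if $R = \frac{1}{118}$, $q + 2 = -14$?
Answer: $\frac{466641504}{59} \approx 7.9092 \cdot 10^{6}$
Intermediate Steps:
$q = -16$ ($q = -2 - 14 = -16$)
$R = \frac{1}{118} \approx 0.0084746$
$h{\left(A,b \right)} = 3 \left(-1 + A\right) \left(765 + b\right)$ ($h{\left(A,b \right)} = 3 \left(A + \left(1 \cdot 15 - 16\right)\right) \left(b + 765\right) = 3 \left(A + \left(15 - 16\right)\right) \left(765 + b\right) = 3 \left(A - 1\right) \left(765 + b\right) = 3 \left(-1 + A\right) \left(765 + b\right)$)
$3663381 - h{\left(D,R 1 \right)} = 3663381 - \left(-2295 - 3 \cdot \frac{1}{118} \cdot 1 + 2295 \left(-1849\right) + 3 \left(-1849\right) \frac{1}{118} \cdot 1\right) = 3663381 - \left(-2295 - \frac{3}{118} - 4243455 + 3 \left(-1849\right) \frac{1}{118}\right) = 3663381 - \left(-2295 - \frac{3}{118} - 4243455 - \frac{5547}{118}\right) = 3663381 - - \frac{250502025}{59} = 3663381 + \frac{250502025}{59} = \frac{466641504}{59}$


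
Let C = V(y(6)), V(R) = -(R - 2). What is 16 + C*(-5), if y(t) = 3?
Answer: 21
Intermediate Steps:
V(R) = 2 - R (V(R) = -(-2 + R) = 2 - R)
C = -1 (C = 2 - 1*3 = 2 - 3 = -1)
16 + C*(-5) = 16 - 1*(-5) = 16 + 5 = 21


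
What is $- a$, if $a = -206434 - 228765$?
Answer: $435199$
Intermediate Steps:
$a = -435199$ ($a = -206434 - 228765 = -435199$)
$- a = \left(-1\right) \left(-435199\right) = 435199$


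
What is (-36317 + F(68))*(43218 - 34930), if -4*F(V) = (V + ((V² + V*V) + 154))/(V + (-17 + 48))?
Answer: -29818156144/99 ≈ -3.0119e+8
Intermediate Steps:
F(V) = -(154 + V + 2*V²)/(4*(31 + V)) (F(V) = -(V + ((V² + V*V) + 154))/(4*(V + (-17 + 48))) = -(V + ((V² + V²) + 154))/(4*(V + 31)) = -(V + (2*V² + 154))/(4*(31 + V)) = -(V + (154 + 2*V²))/(4*(31 + V)) = -(154 + V + 2*V²)/(4*(31 + V)))
(-36317 + F(68))*(43218 - 34930) = (-36317 + (-154 - 1*68 - 2*68²)/(4*(31 + 68)))*(43218 - 34930) = (-36317 + (¼)*(-154 - 68 - 2*4624)/99)*8288 = (-36317 + (¼)*(1/99)*(-154 - 68 - 9248))*8288 = (-36317 + (¼)*(1/99)*(-9470))*8288 = (-36317 - 4735/198)*8288 = -7195501/198*8288 = -29818156144/99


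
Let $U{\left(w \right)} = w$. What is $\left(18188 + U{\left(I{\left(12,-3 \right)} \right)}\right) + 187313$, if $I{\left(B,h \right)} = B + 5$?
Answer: $205518$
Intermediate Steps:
$I{\left(B,h \right)} = 5 + B$
$\left(18188 + U{\left(I{\left(12,-3 \right)} \right)}\right) + 187313 = \left(18188 + \left(5 + 12\right)\right) + 187313 = \left(18188 + 17\right) + 187313 = 18205 + 187313 = 205518$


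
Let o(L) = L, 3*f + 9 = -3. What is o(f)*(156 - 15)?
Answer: -564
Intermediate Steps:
f = -4 (f = -3 + (1/3)*(-3) = -3 - 1 = -4)
o(f)*(156 - 15) = -4*(156 - 15) = -4*141 = -564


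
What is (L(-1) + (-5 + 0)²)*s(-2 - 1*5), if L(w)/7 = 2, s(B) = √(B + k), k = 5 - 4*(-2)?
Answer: 39*√6 ≈ 95.530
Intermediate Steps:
k = 13 (k = 5 + 8 = 13)
s(B) = √(13 + B) (s(B) = √(B + 13) = √(13 + B))
L(w) = 14 (L(w) = 7*2 = 14)
(L(-1) + (-5 + 0)²)*s(-2 - 1*5) = (14 + (-5 + 0)²)*√(13 + (-2 - 1*5)) = (14 + (-5)²)*√(13 + (-2 - 5)) = (14 + 25)*√(13 - 7) = 39*√6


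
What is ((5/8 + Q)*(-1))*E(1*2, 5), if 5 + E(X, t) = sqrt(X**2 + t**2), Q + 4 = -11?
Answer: -575/8 + 115*sqrt(29)/8 ≈ 5.5367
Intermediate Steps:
Q = -15 (Q = -4 - 11 = -15)
E(X, t) = -5 + sqrt(X**2 + t**2)
((5/8 + Q)*(-1))*E(1*2, 5) = ((5/8 - 15)*(-1))*(-5 + sqrt((1*2)**2 + 5**2)) = ((5*(1/8) - 15)*(-1))*(-5 + sqrt(2**2 + 25)) = ((5/8 - 15)*(-1))*(-5 + sqrt(4 + 25)) = (-115/8*(-1))*(-5 + sqrt(29)) = 115*(-5 + sqrt(29))/8 = -575/8 + 115*sqrt(29)/8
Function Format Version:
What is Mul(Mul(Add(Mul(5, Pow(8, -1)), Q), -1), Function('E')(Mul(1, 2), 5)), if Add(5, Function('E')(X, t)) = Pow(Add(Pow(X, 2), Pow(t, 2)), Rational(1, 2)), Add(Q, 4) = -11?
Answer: Add(Rational(-575, 8), Mul(Rational(115, 8), Pow(29, Rational(1, 2)))) ≈ 5.5367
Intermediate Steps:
Q = -15 (Q = Add(-4, -11) = -15)
Function('E')(X, t) = Add(-5, Pow(Add(Pow(X, 2), Pow(t, 2)), Rational(1, 2)))
Mul(Mul(Add(Mul(5, Pow(8, -1)), Q), -1), Function('E')(Mul(1, 2), 5)) = Mul(Mul(Add(Mul(5, Pow(8, -1)), -15), -1), Add(-5, Pow(Add(Pow(Mul(1, 2), 2), Pow(5, 2)), Rational(1, 2)))) = Mul(Mul(Add(Mul(5, Rational(1, 8)), -15), -1), Add(-5, Pow(Add(Pow(2, 2), 25), Rational(1, 2)))) = Mul(Mul(Add(Rational(5, 8), -15), -1), Add(-5, Pow(Add(4, 25), Rational(1, 2)))) = Mul(Mul(Rational(-115, 8), -1), Add(-5, Pow(29, Rational(1, 2)))) = Mul(Rational(115, 8), Add(-5, Pow(29, Rational(1, 2)))) = Add(Rational(-575, 8), Mul(Rational(115, 8), Pow(29, Rational(1, 2))))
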